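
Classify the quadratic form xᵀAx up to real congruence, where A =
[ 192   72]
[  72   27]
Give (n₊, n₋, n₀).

Answer: (1, 0, 1)

Derivation:
step 0: pivot 192 → sign +
step 1: row/col 1 already zero → sign 0
signature = (1, 0, 1)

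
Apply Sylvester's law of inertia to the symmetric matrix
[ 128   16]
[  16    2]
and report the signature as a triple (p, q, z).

Answer: (1, 0, 1)

Derivation:
step 0: pivot 128 → sign +
step 1: row/col 1 already zero → sign 0
signature = (1, 0, 1)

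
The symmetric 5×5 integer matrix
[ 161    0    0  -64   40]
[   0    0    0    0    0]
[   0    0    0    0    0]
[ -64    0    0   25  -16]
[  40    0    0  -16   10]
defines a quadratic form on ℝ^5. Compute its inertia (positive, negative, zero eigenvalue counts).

Answer: (2, 1, 2)

Derivation:
step 0: pivot 161 → sign +
step 1: pivot -71/161 → sign −
step 2: pivot 6/71 → sign +
step 3: row/col 3 already zero → sign 0
step 4: row/col 4 already zero → sign 0
signature = (2, 1, 2)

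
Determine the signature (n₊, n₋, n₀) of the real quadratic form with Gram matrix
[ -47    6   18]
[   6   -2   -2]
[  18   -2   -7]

Answer: (0, 3, 0)

Derivation:
step 0: pivot -47 → sign −
step 1: pivot -58/47 → sign −
step 2: pivot -1/29 → sign −
signature = (0, 3, 0)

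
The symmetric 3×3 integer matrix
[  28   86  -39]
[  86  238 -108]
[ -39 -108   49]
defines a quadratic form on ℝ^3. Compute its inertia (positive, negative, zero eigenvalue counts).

step 0: pivot 28 → sign +
step 1: pivot -183/7 → sign −
step 2: pivot -1/122 → sign −
signature = (1, 2, 0)

Answer: (1, 2, 0)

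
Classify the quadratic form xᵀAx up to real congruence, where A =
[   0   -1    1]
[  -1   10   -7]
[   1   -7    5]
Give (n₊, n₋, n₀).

step 0: pivot 10 → sign +
step 1: pivot -1/10 → sign −
step 2: pivot 1 → sign +
signature = (2, 1, 0)

Answer: (2, 1, 0)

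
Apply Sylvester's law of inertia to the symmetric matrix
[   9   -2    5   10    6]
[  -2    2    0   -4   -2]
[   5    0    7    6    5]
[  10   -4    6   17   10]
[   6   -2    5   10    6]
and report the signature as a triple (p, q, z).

Answer: (4, 1, 0)

Derivation:
step 0: pivot 9 → sign +
step 1: pivot 14/9 → sign +
step 2: pivot 24/7 → sign +
step 3: pivot 3 → sign +
step 4: pivot -3/8 → sign −
signature = (4, 1, 0)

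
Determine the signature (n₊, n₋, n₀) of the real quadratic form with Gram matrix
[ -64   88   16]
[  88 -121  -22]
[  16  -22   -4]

step 0: pivot -64 → sign −
step 1: row/col 1 already zero → sign 0
step 2: row/col 2 already zero → sign 0
signature = (0, 1, 2)

Answer: (0, 1, 2)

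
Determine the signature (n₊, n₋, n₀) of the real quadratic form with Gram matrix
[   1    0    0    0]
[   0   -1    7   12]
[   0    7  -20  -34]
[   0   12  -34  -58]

step 0: pivot 1 → sign +
step 1: pivot -1 → sign −
step 2: pivot 29 → sign +
step 3: pivot -6/29 → sign −
signature = (2, 2, 0)

Answer: (2, 2, 0)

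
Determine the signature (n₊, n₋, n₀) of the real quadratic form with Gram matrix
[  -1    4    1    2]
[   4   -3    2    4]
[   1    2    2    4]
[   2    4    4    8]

Answer: (2, 1, 1)

Derivation:
step 0: pivot -1 → sign −
step 1: pivot 13 → sign +
step 2: pivot 3/13 → sign +
step 3: row/col 3 already zero → sign 0
signature = (2, 1, 1)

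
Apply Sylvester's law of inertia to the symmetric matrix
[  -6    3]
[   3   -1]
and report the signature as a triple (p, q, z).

Answer: (1, 1, 0)

Derivation:
step 0: pivot -6 → sign −
step 1: pivot 1/2 → sign +
signature = (1, 1, 0)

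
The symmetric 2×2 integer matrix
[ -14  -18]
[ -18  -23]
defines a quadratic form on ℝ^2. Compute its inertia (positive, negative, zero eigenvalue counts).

Answer: (1, 1, 0)

Derivation:
step 0: pivot -14 → sign −
step 1: pivot 1/7 → sign +
signature = (1, 1, 0)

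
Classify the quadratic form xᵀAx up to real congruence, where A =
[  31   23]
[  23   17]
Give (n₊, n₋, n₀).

Answer: (1, 1, 0)

Derivation:
step 0: pivot 31 → sign +
step 1: pivot -2/31 → sign −
signature = (1, 1, 0)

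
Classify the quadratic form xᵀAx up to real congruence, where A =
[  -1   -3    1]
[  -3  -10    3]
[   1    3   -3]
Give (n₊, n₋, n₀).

step 0: pivot -1 → sign −
step 1: pivot -1 → sign −
step 2: pivot -2 → sign −
signature = (0, 3, 0)

Answer: (0, 3, 0)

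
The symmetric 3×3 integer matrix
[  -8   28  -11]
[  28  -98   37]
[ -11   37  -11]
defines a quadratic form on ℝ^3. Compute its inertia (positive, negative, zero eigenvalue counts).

Answer: (1, 2, 0)

Derivation:
step 0: pivot -8 → sign −
step 1: pivot 33/8 → sign +
step 2: pivot -6/11 → sign −
signature = (1, 2, 0)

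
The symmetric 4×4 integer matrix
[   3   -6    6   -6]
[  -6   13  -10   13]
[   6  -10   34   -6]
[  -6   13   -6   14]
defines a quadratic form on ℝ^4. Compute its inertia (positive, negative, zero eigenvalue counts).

Answer: (4, 0, 0)

Derivation:
step 0: pivot 3 → sign +
step 1: pivot 1 → sign +
step 2: pivot 18 → sign +
step 3: pivot 1/9 → sign +
signature = (4, 0, 0)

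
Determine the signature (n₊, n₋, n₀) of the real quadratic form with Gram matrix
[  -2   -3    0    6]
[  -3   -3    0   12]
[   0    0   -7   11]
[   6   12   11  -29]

step 0: pivot -2 → sign −
step 1: pivot 3/2 → sign +
step 2: pivot -7 → sign −
step 3: pivot 2/7 → sign +
signature = (2, 2, 0)

Answer: (2, 2, 0)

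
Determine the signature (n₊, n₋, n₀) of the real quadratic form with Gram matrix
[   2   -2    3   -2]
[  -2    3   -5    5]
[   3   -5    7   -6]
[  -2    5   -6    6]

Answer: (3, 1, 0)

Derivation:
step 0: pivot 2 → sign +
step 1: pivot 1 → sign +
step 2: pivot -3/2 → sign −
step 3: pivot 1 → sign +
signature = (3, 1, 0)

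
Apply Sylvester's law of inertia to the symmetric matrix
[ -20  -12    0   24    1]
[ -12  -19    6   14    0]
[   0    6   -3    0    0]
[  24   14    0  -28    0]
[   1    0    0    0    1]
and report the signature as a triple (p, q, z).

Answer: (1, 3, 1)

Derivation:
step 0: pivot -20 → sign −
step 1: pivot -59/5 → sign −
step 2: pivot 3/59 → sign +
step 3: pivot -3/4 → sign −
step 4: row/col 4 already zero → sign 0
signature = (1, 3, 1)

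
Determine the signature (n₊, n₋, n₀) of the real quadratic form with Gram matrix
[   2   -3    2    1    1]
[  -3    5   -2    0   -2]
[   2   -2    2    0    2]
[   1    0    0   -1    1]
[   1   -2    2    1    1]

Answer: (3, 1, 1)

Derivation:
step 0: pivot 2 → sign +
step 1: pivot 1/2 → sign +
step 2: pivot -2 → sign −
step 3: pivot 2 → sign +
step 4: row/col 4 already zero → sign 0
signature = (3, 1, 1)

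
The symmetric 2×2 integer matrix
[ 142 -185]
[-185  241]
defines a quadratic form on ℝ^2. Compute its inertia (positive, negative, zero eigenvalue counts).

Answer: (1, 1, 0)

Derivation:
step 0: pivot 142 → sign +
step 1: pivot -3/142 → sign −
signature = (1, 1, 0)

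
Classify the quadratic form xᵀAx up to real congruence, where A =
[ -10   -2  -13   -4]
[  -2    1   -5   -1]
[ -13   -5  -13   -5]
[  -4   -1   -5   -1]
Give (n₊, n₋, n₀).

Answer: (2, 2, 0)

Derivation:
step 0: pivot -10 → sign −
step 1: pivot 7/5 → sign +
step 2: pivot -3/14 → sign −
step 3: pivot 2/3 → sign +
signature = (2, 2, 0)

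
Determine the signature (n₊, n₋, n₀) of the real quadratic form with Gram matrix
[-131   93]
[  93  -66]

step 0: pivot -131 → sign −
step 1: pivot 3/131 → sign +
signature = (1, 1, 0)

Answer: (1, 1, 0)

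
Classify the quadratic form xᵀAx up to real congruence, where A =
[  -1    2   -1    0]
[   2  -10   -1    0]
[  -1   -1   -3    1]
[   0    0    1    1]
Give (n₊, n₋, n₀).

step 0: pivot -1 → sign −
step 1: pivot -6 → sign −
step 2: pivot -1/2 → sign −
step 3: pivot 3 → sign +
signature = (1, 3, 0)

Answer: (1, 3, 0)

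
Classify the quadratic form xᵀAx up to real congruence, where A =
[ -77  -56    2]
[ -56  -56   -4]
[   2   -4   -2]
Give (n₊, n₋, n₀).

Answer: (0, 2, 1)

Derivation:
step 0: pivot -77 → sign −
step 1: pivot -168/11 → sign −
step 2: row/col 2 already zero → sign 0
signature = (0, 2, 1)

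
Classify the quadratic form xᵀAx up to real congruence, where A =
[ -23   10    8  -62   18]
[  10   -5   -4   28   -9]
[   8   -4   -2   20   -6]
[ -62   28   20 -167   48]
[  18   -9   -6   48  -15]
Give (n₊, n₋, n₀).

Answer: (1, 3, 1)

Derivation:
step 0: pivot -23 → sign −
step 1: pivot -15/23 → sign −
step 2: pivot 6/5 → sign +
step 3: pivot -3 → sign −
step 4: row/col 4 already zero → sign 0
signature = (1, 3, 1)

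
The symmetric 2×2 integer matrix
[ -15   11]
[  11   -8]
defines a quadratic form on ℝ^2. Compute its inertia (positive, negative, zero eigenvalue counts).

Answer: (1, 1, 0)

Derivation:
step 0: pivot -15 → sign −
step 1: pivot 1/15 → sign +
signature = (1, 1, 0)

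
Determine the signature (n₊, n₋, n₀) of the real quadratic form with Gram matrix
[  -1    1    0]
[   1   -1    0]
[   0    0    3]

step 0: pivot -1 → sign −
step 1: pivot 3 → sign +
step 2: row/col 2 already zero → sign 0
signature = (1, 1, 1)

Answer: (1, 1, 1)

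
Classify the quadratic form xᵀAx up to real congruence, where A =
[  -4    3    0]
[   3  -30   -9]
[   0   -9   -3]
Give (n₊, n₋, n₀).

Answer: (0, 3, 0)

Derivation:
step 0: pivot -4 → sign −
step 1: pivot -111/4 → sign −
step 2: pivot -3/37 → sign −
signature = (0, 3, 0)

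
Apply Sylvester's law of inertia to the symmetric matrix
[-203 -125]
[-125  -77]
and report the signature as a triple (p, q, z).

step 0: pivot -203 → sign −
step 1: pivot -6/203 → sign −
signature = (0, 2, 0)

Answer: (0, 2, 0)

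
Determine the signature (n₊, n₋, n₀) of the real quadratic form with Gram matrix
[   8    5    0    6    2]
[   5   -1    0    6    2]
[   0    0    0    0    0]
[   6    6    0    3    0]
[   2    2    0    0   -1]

Answer: (2, 2, 1)

Derivation:
step 0: pivot 8 → sign +
step 1: pivot -33/8 → sign −
step 2: pivot -3/11 → sign −
step 3: pivot 3 → sign +
step 4: row/col 4 already zero → sign 0
signature = (2, 2, 1)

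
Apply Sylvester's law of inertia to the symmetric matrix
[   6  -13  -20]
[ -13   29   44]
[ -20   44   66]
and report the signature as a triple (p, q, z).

step 0: pivot 6 → sign +
step 1: pivot 5/6 → sign +
step 2: pivot -6/5 → sign −
signature = (2, 1, 0)

Answer: (2, 1, 0)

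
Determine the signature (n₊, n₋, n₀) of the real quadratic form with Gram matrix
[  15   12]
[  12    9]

Answer: (1, 1, 0)

Derivation:
step 0: pivot 15 → sign +
step 1: pivot -3/5 → sign −
signature = (1, 1, 0)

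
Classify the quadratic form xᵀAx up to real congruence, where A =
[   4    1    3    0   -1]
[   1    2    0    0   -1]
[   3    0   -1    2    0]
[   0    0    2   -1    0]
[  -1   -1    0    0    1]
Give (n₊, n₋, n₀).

Answer: (3, 1, 1)

Derivation:
step 0: pivot 4 → sign +
step 1: pivot 7/4 → sign +
step 2: pivot -25/7 → sign −
step 3: pivot 3/25 → sign +
step 4: row/col 4 already zero → sign 0
signature = (3, 1, 1)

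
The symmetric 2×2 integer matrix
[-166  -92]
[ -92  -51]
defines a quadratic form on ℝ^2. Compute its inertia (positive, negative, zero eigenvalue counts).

step 0: pivot -166 → sign −
step 1: pivot -1/83 → sign −
signature = (0, 2, 0)

Answer: (0, 2, 0)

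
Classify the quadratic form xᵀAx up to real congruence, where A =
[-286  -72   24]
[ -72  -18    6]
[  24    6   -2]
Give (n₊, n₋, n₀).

step 0: pivot -286 → sign −
step 1: pivot 18/143 → sign +
step 2: row/col 2 already zero → sign 0
signature = (1, 1, 1)

Answer: (1, 1, 1)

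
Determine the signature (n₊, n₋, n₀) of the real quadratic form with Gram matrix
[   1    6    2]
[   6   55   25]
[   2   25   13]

step 0: pivot 1 → sign +
step 1: pivot 19 → sign +
step 2: pivot 2/19 → sign +
signature = (3, 0, 0)

Answer: (3, 0, 0)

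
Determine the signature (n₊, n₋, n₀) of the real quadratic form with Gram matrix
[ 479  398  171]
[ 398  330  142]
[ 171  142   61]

step 0: pivot 479 → sign +
step 1: pivot -334/479 → sign −
step 2: pivot -6/167 → sign −
signature = (1, 2, 0)

Answer: (1, 2, 0)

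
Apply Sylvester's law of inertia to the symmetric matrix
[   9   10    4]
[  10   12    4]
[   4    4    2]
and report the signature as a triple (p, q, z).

Answer: (2, 0, 1)

Derivation:
step 0: pivot 9 → sign +
step 1: pivot 8/9 → sign +
step 2: row/col 2 already zero → sign 0
signature = (2, 0, 1)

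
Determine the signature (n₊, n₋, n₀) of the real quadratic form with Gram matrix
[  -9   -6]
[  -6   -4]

Answer: (0, 1, 1)

Derivation:
step 0: pivot -9 → sign −
step 1: row/col 1 already zero → sign 0
signature = (0, 1, 1)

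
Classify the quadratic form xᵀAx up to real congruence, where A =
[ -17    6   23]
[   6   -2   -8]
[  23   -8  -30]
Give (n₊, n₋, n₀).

Answer: (2, 1, 0)

Derivation:
step 0: pivot -17 → sign −
step 1: pivot 2/17 → sign +
step 2: pivot 1 → sign +
signature = (2, 1, 0)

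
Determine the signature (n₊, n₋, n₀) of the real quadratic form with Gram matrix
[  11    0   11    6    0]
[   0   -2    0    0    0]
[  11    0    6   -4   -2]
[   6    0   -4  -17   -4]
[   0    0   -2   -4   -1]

step 0: pivot 11 → sign +
step 1: pivot -2 → sign −
step 2: pivot -5 → sign −
step 3: pivot -3/11 → sign −
step 4: pivot -1/5 → sign −
signature = (1, 4, 0)

Answer: (1, 4, 0)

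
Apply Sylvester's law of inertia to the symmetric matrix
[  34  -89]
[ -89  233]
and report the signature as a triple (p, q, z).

Answer: (2, 0, 0)

Derivation:
step 0: pivot 34 → sign +
step 1: pivot 1/34 → sign +
signature = (2, 0, 0)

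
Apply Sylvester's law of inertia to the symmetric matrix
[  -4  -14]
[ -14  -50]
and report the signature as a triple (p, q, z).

Answer: (0, 2, 0)

Derivation:
step 0: pivot -4 → sign −
step 1: pivot -1 → sign −
signature = (0, 2, 0)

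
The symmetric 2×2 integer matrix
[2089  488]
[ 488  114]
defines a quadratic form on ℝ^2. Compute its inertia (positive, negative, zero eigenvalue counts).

Answer: (2, 0, 0)

Derivation:
step 0: pivot 2089 → sign +
step 1: pivot 2/2089 → sign +
signature = (2, 0, 0)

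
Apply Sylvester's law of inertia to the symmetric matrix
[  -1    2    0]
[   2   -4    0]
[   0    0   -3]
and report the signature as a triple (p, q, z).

Answer: (0, 2, 1)

Derivation:
step 0: pivot -1 → sign −
step 1: pivot -3 → sign −
step 2: row/col 2 already zero → sign 0
signature = (0, 2, 1)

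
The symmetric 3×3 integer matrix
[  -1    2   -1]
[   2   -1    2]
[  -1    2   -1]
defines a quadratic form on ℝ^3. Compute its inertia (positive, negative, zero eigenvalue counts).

Answer: (1, 1, 1)

Derivation:
step 0: pivot -1 → sign −
step 1: pivot 3 → sign +
step 2: row/col 2 already zero → sign 0
signature = (1, 1, 1)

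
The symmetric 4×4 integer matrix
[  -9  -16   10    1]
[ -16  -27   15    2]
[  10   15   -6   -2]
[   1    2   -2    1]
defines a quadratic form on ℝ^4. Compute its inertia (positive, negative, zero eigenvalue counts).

Answer: (2, 2, 0)

Derivation:
step 0: pivot -9 → sign −
step 1: pivot 13/9 → sign +
step 2: pivot -3/13 → sign −
step 3: pivot 2 → sign +
signature = (2, 2, 0)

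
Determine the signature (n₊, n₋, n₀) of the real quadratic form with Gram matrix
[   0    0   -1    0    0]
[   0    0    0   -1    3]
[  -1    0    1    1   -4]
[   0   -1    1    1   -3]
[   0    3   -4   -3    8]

step 0: pivot 1 → sign +
step 1: pivot -1 → sign −
step 2: pivot 1 → sign +
step 3: pivot -1 → sign −
step 4: pivot -1 → sign −
signature = (2, 3, 0)

Answer: (2, 3, 0)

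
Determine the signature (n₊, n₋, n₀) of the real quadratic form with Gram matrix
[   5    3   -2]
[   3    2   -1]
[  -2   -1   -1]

step 0: pivot 5 → sign +
step 1: pivot 1/5 → sign +
step 2: pivot -2 → sign −
signature = (2, 1, 0)

Answer: (2, 1, 0)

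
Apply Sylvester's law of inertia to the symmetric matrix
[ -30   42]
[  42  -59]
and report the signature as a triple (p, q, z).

Answer: (0, 2, 0)

Derivation:
step 0: pivot -30 → sign −
step 1: pivot -1/5 → sign −
signature = (0, 2, 0)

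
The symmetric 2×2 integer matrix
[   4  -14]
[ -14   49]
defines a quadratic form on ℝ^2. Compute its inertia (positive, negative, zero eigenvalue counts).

step 0: pivot 4 → sign +
step 1: row/col 1 already zero → sign 0
signature = (1, 0, 1)

Answer: (1, 0, 1)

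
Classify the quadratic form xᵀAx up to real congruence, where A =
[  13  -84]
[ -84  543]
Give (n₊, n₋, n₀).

step 0: pivot 13 → sign +
step 1: pivot 3/13 → sign +
signature = (2, 0, 0)

Answer: (2, 0, 0)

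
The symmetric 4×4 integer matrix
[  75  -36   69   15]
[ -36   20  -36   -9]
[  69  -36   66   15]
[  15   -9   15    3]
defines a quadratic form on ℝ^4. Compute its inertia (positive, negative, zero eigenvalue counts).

step 0: pivot 75 → sign +
step 1: pivot 68/25 → sign +
step 2: pivot -9/17 → sign −
step 3: pivot -1/4 → sign −
signature = (2, 2, 0)

Answer: (2, 2, 0)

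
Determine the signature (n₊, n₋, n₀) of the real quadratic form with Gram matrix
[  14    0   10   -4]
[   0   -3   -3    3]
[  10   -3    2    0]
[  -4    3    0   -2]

step 0: pivot 14 → sign +
step 1: pivot -3 → sign −
step 2: pivot -15/7 → sign −
step 3: pivot -2/15 → sign −
signature = (1, 3, 0)

Answer: (1, 3, 0)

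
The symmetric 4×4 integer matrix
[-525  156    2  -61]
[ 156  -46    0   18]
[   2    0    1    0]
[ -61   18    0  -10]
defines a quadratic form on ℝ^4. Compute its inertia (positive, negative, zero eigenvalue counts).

Answer: (2, 2, 0)

Derivation:
step 0: pivot -525 → sign −
step 1: pivot 62/175 → sign +
step 2: pivot 1/93 → sign +
step 3: pivot -3 → sign −
signature = (2, 2, 0)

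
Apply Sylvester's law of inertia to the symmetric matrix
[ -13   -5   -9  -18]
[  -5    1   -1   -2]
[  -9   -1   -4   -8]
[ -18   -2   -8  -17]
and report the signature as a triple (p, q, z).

Answer: (2, 2, 0)

Derivation:
step 0: pivot -13 → sign −
step 1: pivot 38/13 → sign +
step 2: pivot 3/19 → sign +
step 3: pivot -1 → sign −
signature = (2, 2, 0)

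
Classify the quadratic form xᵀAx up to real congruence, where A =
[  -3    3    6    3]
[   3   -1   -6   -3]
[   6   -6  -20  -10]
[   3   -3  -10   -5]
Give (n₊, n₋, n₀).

Answer: (1, 2, 1)

Derivation:
step 0: pivot -3 → sign −
step 1: pivot 2 → sign +
step 2: pivot -8 → sign −
step 3: row/col 3 already zero → sign 0
signature = (1, 2, 1)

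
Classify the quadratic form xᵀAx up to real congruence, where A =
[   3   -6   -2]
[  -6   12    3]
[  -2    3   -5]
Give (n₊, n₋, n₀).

step 0: pivot 3 → sign +
step 1: pivot -19/3 → sign −
step 2: pivot 3/19 → sign +
signature = (2, 1, 0)

Answer: (2, 1, 0)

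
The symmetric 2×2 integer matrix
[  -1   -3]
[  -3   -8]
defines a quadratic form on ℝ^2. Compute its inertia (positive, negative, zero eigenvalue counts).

step 0: pivot -1 → sign −
step 1: pivot 1 → sign +
signature = (1, 1, 0)

Answer: (1, 1, 0)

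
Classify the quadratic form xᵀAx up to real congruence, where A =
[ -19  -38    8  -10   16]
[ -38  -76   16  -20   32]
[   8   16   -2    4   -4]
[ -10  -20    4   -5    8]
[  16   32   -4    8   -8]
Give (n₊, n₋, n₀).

step 0: pivot -19 → sign −
step 1: pivot 26/19 → sign +
step 2: pivot 3/13 → sign +
step 3: row/col 3 already zero → sign 0
step 4: row/col 4 already zero → sign 0
signature = (2, 1, 2)

Answer: (2, 1, 2)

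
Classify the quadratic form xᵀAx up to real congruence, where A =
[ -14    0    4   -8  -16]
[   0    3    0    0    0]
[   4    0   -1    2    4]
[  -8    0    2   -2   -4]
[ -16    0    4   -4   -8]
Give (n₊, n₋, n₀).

step 0: pivot -14 → sign −
step 1: pivot 3 → sign +
step 2: pivot 1/7 → sign +
step 3: pivot 2 → sign +
step 4: row/col 4 already zero → sign 0
signature = (3, 1, 1)

Answer: (3, 1, 1)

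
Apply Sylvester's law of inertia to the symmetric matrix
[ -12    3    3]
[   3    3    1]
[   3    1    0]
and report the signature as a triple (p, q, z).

step 0: pivot -12 → sign −
step 1: pivot 15/4 → sign +
step 2: pivot -1/15 → sign −
signature = (1, 2, 0)

Answer: (1, 2, 0)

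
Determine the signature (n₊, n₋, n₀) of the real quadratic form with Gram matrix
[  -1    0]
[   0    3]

step 0: pivot -1 → sign −
step 1: pivot 3 → sign +
signature = (1, 1, 0)

Answer: (1, 1, 0)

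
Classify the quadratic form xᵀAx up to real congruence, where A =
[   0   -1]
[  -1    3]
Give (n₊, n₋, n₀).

Answer: (1, 1, 0)

Derivation:
step 0: pivot 3 → sign +
step 1: pivot -1/3 → sign −
signature = (1, 1, 0)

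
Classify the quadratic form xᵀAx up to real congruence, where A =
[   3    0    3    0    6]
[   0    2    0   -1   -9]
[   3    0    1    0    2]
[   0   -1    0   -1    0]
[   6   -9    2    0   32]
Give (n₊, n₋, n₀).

step 0: pivot 3 → sign +
step 1: pivot 2 → sign +
step 2: pivot -2 → sign −
step 3: pivot -3/2 → sign −
step 4: pivot 1 → sign +
signature = (3, 2, 0)

Answer: (3, 2, 0)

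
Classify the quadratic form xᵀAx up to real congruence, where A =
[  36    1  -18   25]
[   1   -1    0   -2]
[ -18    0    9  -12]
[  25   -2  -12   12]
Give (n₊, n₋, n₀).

Answer: (2, 2, 0)

Derivation:
step 0: pivot 36 → sign +
step 1: pivot -37/36 → sign −
step 2: pivot 9/37 → sign +
step 3: pivot -1 → sign −
signature = (2, 2, 0)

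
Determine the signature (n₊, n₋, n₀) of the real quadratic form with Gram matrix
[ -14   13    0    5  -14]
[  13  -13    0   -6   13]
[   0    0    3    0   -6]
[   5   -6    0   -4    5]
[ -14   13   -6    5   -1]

step 0: pivot -14 → sign −
step 1: pivot -13/14 → sign −
step 2: pivot 3 → sign +
step 3: pivot -3/13 → sign −
step 4: pivot 1 → sign +
signature = (2, 3, 0)

Answer: (2, 3, 0)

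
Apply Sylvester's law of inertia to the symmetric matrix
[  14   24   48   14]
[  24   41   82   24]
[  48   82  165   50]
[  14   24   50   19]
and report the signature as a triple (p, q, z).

step 0: pivot 14 → sign +
step 1: pivot -1/7 → sign −
step 2: pivot 1 → sign +
step 3: pivot 1 → sign +
signature = (3, 1, 0)

Answer: (3, 1, 0)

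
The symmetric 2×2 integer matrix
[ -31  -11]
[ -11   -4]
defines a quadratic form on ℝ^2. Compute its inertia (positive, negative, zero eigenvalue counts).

step 0: pivot -31 → sign −
step 1: pivot -3/31 → sign −
signature = (0, 2, 0)

Answer: (0, 2, 0)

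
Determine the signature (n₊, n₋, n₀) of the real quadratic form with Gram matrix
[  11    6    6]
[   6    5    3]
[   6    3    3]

Answer: (2, 1, 0)

Derivation:
step 0: pivot 11 → sign +
step 1: pivot 19/11 → sign +
step 2: pivot -6/19 → sign −
signature = (2, 1, 0)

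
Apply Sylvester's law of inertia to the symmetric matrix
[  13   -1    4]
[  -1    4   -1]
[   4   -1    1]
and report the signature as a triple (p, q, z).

step 0: pivot 13 → sign +
step 1: pivot 51/13 → sign +
step 2: pivot -6/17 → sign −
signature = (2, 1, 0)

Answer: (2, 1, 0)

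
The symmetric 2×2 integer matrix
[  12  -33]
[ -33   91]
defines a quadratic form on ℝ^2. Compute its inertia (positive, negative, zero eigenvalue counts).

step 0: pivot 12 → sign +
step 1: pivot 1/4 → sign +
signature = (2, 0, 0)

Answer: (2, 0, 0)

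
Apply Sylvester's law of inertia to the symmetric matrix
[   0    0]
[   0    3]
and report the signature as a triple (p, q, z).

Answer: (1, 0, 1)

Derivation:
step 0: pivot 3 → sign +
step 1: row/col 1 already zero → sign 0
signature = (1, 0, 1)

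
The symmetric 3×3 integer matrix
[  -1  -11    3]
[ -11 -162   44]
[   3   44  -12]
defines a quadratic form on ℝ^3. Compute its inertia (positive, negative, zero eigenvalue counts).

step 0: pivot -1 → sign −
step 1: pivot -41 → sign −
step 2: pivot -2/41 → sign −
signature = (0, 3, 0)

Answer: (0, 3, 0)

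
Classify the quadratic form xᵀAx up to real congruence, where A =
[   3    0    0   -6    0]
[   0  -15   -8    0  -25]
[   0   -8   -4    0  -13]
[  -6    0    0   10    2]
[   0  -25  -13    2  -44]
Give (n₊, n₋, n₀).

step 0: pivot 3 → sign +
step 1: pivot -15 → sign −
step 2: pivot 4/15 → sign +
step 3: pivot -2 → sign −
step 4: pivot -3/4 → sign −
signature = (2, 3, 0)

Answer: (2, 3, 0)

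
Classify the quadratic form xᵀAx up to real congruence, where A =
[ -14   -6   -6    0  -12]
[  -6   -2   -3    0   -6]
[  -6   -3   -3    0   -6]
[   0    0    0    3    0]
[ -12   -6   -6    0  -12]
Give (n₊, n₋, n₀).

Answer: (2, 2, 1)

Derivation:
step 0: pivot -14 → sign −
step 1: pivot 4/7 → sign +
step 2: pivot -3/4 → sign −
step 3: pivot 3 → sign +
step 4: row/col 4 already zero → sign 0
signature = (2, 2, 1)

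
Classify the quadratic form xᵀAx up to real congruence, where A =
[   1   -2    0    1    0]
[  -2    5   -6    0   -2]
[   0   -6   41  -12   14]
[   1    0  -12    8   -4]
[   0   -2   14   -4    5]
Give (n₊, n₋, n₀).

Answer: (5, 0, 0)

Derivation:
step 0: pivot 1 → sign +
step 1: pivot 1 → sign +
step 2: pivot 5 → sign +
step 3: pivot 3 → sign +
step 4: pivot 1/5 → sign +
signature = (5, 0, 0)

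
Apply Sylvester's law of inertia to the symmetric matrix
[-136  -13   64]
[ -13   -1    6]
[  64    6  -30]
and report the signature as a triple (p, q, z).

Answer: (2, 1, 0)

Derivation:
step 0: pivot -136 → sign −
step 1: pivot 33/136 → sign +
step 2: pivot 2/33 → sign +
signature = (2, 1, 0)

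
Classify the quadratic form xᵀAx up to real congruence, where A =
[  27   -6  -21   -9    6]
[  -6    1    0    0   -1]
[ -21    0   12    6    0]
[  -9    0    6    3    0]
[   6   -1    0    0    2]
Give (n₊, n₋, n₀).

step 0: pivot 27 → sign +
step 1: pivot -1/3 → sign −
step 2: pivot 61 → sign +
step 3: pivot 3/61 → sign +
step 4: pivot 1 → sign +
signature = (4, 1, 0)

Answer: (4, 1, 0)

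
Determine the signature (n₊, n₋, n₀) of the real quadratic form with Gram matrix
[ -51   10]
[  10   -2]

step 0: pivot -51 → sign −
step 1: pivot -2/51 → sign −
signature = (0, 2, 0)

Answer: (0, 2, 0)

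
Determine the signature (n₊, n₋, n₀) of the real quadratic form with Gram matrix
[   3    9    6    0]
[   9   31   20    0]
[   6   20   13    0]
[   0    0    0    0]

step 0: pivot 3 → sign +
step 1: pivot 4 → sign +
step 2: row/col 2 already zero → sign 0
step 3: row/col 3 already zero → sign 0
signature = (2, 0, 2)

Answer: (2, 0, 2)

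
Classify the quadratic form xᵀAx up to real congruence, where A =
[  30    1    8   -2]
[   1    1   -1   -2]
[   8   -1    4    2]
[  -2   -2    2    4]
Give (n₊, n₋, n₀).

Answer: (3, 0, 1)

Derivation:
step 0: pivot 30 → sign +
step 1: pivot 29/30 → sign +
step 2: pivot 6/29 → sign +
step 3: row/col 3 already zero → sign 0
signature = (3, 0, 1)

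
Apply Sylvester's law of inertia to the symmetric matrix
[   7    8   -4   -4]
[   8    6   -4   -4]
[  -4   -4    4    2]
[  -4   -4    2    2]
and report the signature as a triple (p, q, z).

step 0: pivot 7 → sign +
step 1: pivot -22/7 → sign −
step 2: pivot 20/11 → sign +
step 3: pivot -1/5 → sign −
signature = (2, 2, 0)

Answer: (2, 2, 0)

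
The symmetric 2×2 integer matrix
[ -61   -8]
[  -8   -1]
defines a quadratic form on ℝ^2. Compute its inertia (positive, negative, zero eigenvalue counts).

step 0: pivot -61 → sign −
step 1: pivot 3/61 → sign +
signature = (1, 1, 0)

Answer: (1, 1, 0)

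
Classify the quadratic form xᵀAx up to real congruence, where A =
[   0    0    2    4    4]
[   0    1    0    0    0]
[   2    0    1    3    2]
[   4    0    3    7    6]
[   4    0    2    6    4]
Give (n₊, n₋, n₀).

step 0: pivot 1 → sign +
step 1: pivot 1 → sign +
step 2: pivot -4 → sign −
step 3: pivot -1 → sign −
step 4: row/col 4 already zero → sign 0
signature = (2, 2, 1)

Answer: (2, 2, 1)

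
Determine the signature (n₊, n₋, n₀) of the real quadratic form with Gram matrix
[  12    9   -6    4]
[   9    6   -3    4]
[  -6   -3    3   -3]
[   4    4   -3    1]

step 0: pivot 12 → sign +
step 1: pivot -3/4 → sign −
step 2: pivot 3 → sign +
step 3: pivot 2/3 → sign +
signature = (3, 1, 0)

Answer: (3, 1, 0)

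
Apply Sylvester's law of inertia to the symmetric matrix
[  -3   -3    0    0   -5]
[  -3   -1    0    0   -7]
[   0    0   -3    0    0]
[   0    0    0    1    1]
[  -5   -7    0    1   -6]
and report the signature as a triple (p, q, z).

Answer: (2, 3, 0)

Derivation:
step 0: pivot -3 → sign −
step 1: pivot 2 → sign +
step 2: pivot -3 → sign −
step 3: pivot 1 → sign +
step 4: pivot -2/3 → sign −
signature = (2, 3, 0)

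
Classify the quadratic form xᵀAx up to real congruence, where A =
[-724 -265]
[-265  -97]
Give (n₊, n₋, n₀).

Answer: (0, 2, 0)

Derivation:
step 0: pivot -724 → sign −
step 1: pivot -3/724 → sign −
signature = (0, 2, 0)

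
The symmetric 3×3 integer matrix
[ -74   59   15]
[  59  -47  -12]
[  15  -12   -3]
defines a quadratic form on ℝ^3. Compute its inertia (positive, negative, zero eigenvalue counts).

Answer: (1, 1, 1)

Derivation:
step 0: pivot -74 → sign −
step 1: pivot 3/74 → sign +
step 2: row/col 2 already zero → sign 0
signature = (1, 1, 1)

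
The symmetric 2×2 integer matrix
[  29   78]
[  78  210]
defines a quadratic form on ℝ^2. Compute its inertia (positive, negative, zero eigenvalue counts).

step 0: pivot 29 → sign +
step 1: pivot 6/29 → sign +
signature = (2, 0, 0)

Answer: (2, 0, 0)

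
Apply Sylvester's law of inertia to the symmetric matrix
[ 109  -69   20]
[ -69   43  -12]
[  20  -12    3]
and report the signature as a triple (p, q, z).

Answer: (1, 2, 0)

Derivation:
step 0: pivot 109 → sign +
step 1: pivot -74/109 → sign −
step 2: pivot -1/37 → sign −
signature = (1, 2, 0)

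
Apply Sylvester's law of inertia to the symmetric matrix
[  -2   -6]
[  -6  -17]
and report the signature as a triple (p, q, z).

Answer: (1, 1, 0)

Derivation:
step 0: pivot -2 → sign −
step 1: pivot 1 → sign +
signature = (1, 1, 0)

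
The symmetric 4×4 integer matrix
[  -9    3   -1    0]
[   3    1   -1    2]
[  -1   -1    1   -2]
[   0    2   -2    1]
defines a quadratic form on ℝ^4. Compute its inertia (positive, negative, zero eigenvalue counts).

step 0: pivot -9 → sign −
step 1: pivot 2 → sign +
step 2: pivot 2/9 → sign +
step 3: pivot -3 → sign −
signature = (2, 2, 0)

Answer: (2, 2, 0)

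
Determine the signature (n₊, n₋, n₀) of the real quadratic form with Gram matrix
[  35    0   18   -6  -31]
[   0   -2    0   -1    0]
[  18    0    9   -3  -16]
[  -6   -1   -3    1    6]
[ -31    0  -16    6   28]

step 0: pivot 35 → sign +
step 1: pivot -2 → sign −
step 2: pivot -9/35 → sign −
step 3: pivot 1/2 → sign +
step 4: pivot -1/3 → sign −
signature = (2, 3, 0)

Answer: (2, 3, 0)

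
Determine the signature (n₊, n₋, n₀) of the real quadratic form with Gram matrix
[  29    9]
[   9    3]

step 0: pivot 29 → sign +
step 1: pivot 6/29 → sign +
signature = (2, 0, 0)

Answer: (2, 0, 0)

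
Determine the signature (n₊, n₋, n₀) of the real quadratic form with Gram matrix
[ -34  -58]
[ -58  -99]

Answer: (0, 2, 0)

Derivation:
step 0: pivot -34 → sign −
step 1: pivot -1/17 → sign −
signature = (0, 2, 0)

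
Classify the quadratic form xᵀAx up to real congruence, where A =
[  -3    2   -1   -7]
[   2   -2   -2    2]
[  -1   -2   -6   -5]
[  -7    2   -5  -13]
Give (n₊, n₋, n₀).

Answer: (2, 2, 0)

Derivation:
step 0: pivot -3 → sign −
step 1: pivot -2/3 → sign −
step 2: pivot 5 → sign +
step 3: pivot 6/5 → sign +
signature = (2, 2, 0)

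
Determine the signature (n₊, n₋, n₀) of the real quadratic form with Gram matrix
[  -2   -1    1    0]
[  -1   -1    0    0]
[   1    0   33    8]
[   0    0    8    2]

step 0: pivot -2 → sign −
step 1: pivot -1/2 → sign −
step 2: pivot 34 → sign +
step 3: pivot 2/17 → sign +
signature = (2, 2, 0)

Answer: (2, 2, 0)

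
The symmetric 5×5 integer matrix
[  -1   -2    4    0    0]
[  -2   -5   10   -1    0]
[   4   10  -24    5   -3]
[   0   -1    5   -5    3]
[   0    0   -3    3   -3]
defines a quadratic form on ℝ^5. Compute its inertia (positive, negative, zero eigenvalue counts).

Answer: (0, 5, 0)

Derivation:
step 0: pivot -1 → sign −
step 1: pivot -1 → sign −
step 2: pivot -4 → sign −
step 3: pivot -7/4 → sign −
step 4: pivot -3/7 → sign −
signature = (0, 5, 0)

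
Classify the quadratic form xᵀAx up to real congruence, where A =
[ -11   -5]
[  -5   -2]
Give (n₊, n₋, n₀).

Answer: (1, 1, 0)

Derivation:
step 0: pivot -11 → sign −
step 1: pivot 3/11 → sign +
signature = (1, 1, 0)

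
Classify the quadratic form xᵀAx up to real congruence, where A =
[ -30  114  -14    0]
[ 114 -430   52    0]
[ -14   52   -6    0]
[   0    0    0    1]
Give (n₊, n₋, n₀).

step 0: pivot -30 → sign −
step 1: pivot 16/5 → sign +
step 2: pivot 1/12 → sign +
step 3: pivot 1 → sign +
signature = (3, 1, 0)

Answer: (3, 1, 0)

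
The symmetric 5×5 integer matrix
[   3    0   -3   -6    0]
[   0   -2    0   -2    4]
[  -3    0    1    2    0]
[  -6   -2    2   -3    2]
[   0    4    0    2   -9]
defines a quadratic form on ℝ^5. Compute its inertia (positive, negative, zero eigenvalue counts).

Answer: (1, 4, 0)

Derivation:
step 0: pivot 3 → sign +
step 1: pivot -2 → sign −
step 2: pivot -2 → sign −
step 3: pivot -5 → sign −
step 4: pivot -1/5 → sign −
signature = (1, 4, 0)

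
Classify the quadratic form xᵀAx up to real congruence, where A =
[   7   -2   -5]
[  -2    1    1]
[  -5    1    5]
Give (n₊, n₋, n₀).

Answer: (3, 0, 0)

Derivation:
step 0: pivot 7 → sign +
step 1: pivot 3/7 → sign +
step 2: pivot 1 → sign +
signature = (3, 0, 0)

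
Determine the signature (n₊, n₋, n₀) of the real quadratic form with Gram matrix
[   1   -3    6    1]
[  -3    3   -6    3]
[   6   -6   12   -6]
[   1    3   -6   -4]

Answer: (2, 1, 1)

Derivation:
step 0: pivot 1 → sign +
step 1: pivot -6 → sign −
step 2: pivot 1 → sign +
step 3: row/col 3 already zero → sign 0
signature = (2, 1, 1)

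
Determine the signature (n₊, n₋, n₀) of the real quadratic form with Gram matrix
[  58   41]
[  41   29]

step 0: pivot 58 → sign +
step 1: pivot 1/58 → sign +
signature = (2, 0, 0)

Answer: (2, 0, 0)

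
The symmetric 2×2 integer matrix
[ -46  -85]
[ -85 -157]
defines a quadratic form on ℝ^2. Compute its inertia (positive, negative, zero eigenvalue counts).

step 0: pivot -46 → sign −
step 1: pivot 3/46 → sign +
signature = (1, 1, 0)

Answer: (1, 1, 0)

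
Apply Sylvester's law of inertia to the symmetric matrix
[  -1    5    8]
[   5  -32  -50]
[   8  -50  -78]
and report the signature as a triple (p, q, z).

step 0: pivot -1 → sign −
step 1: pivot -7 → sign −
step 2: pivot 2/7 → sign +
signature = (1, 2, 0)

Answer: (1, 2, 0)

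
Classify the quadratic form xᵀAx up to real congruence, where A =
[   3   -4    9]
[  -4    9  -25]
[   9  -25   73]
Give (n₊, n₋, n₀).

Answer: (2, 1, 0)

Derivation:
step 0: pivot 3 → sign +
step 1: pivot 11/3 → sign +
step 2: pivot -1/11 → sign −
signature = (2, 1, 0)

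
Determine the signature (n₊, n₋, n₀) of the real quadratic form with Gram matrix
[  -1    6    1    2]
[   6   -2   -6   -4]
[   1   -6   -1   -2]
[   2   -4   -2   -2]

step 0: pivot -1 → sign −
step 1: pivot 34 → sign +
step 2: pivot 2/17 → sign +
step 3: row/col 3 already zero → sign 0
signature = (2, 1, 1)

Answer: (2, 1, 1)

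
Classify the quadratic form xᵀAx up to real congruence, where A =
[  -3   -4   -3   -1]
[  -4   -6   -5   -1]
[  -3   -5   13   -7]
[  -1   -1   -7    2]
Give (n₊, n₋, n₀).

Answer: (2, 2, 0)

Derivation:
step 0: pivot -3 → sign −
step 1: pivot -2/3 → sign −
step 2: pivot 35/2 → sign +
step 3: pivot 3/35 → sign +
signature = (2, 2, 0)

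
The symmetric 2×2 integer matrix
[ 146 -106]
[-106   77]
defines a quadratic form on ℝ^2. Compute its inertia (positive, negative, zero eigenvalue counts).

Answer: (2, 0, 0)

Derivation:
step 0: pivot 146 → sign +
step 1: pivot 3/73 → sign +
signature = (2, 0, 0)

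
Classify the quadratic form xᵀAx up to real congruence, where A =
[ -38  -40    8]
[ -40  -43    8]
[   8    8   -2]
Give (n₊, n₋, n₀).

step 0: pivot -38 → sign −
step 1: pivot -17/19 → sign −
step 2: pivot -2/17 → sign −
signature = (0, 3, 0)

Answer: (0, 3, 0)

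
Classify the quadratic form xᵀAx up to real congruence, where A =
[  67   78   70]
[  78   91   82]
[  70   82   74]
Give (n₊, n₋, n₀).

step 0: pivot 67 → sign +
step 1: pivot 13/67 → sign +
step 2: pivot -6/13 → sign −
signature = (2, 1, 0)

Answer: (2, 1, 0)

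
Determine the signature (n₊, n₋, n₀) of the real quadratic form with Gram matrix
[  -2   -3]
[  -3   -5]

step 0: pivot -2 → sign −
step 1: pivot -1/2 → sign −
signature = (0, 2, 0)

Answer: (0, 2, 0)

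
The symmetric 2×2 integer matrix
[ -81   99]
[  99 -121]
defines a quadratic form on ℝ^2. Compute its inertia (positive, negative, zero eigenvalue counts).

step 0: pivot -81 → sign −
step 1: row/col 1 already zero → sign 0
signature = (0, 1, 1)

Answer: (0, 1, 1)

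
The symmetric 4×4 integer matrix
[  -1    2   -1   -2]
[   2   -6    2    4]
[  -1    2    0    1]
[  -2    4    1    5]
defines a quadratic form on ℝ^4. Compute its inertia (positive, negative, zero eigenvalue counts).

step 0: pivot -1 → sign −
step 1: pivot -2 → sign −
step 2: pivot 1 → sign +
step 3: row/col 3 already zero → sign 0
signature = (1, 2, 1)

Answer: (1, 2, 1)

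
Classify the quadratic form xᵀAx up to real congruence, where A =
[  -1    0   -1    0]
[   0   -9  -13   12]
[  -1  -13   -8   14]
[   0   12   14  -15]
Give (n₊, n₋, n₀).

Answer: (2, 2, 0)

Derivation:
step 0: pivot -1 → sign −
step 1: pivot -9 → sign −
step 2: pivot 106/9 → sign +
step 3: pivot 3/53 → sign +
signature = (2, 2, 0)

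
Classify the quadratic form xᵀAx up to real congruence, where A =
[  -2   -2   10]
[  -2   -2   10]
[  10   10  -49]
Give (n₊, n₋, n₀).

step 0: pivot -2 → sign −
step 1: pivot 1 → sign +
step 2: row/col 2 already zero → sign 0
signature = (1, 1, 1)

Answer: (1, 1, 1)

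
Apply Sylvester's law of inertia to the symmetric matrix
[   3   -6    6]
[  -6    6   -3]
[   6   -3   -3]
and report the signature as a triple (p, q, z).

Answer: (1, 2, 0)

Derivation:
step 0: pivot 3 → sign +
step 1: pivot -6 → sign −
step 2: pivot -3/2 → sign −
signature = (1, 2, 0)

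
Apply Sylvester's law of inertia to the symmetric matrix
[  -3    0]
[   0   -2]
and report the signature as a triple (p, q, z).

Answer: (0, 2, 0)

Derivation:
step 0: pivot -3 → sign −
step 1: pivot -2 → sign −
signature = (0, 2, 0)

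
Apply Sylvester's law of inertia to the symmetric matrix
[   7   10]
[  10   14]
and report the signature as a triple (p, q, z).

step 0: pivot 7 → sign +
step 1: pivot -2/7 → sign −
signature = (1, 1, 0)

Answer: (1, 1, 0)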